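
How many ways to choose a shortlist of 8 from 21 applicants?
C(21,8) = 21!/(8!×13!) = 203490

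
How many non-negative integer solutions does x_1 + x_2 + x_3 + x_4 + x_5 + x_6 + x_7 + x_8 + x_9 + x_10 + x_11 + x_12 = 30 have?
C(30+12-1, 12-1) = C(41, 11) = 3159461968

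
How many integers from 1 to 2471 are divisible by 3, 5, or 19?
⌊2471/3⌋+⌊2471/5⌋+⌊2471/19⌋ - ⌊2471/15⌋-⌊2471/57⌋-⌊2471/95⌋ + ⌊2471/285⌋ = 823+494+130 - 164-43-26 + 8 = 1222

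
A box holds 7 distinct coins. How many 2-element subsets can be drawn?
C(7,2) = 7!/(2!×5!) = 21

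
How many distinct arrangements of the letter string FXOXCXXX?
8! / (1! × 1! × 5! × 1!) = 336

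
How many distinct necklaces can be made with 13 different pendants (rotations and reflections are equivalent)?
(13-1)!/2 = 479001600/2 = 239500800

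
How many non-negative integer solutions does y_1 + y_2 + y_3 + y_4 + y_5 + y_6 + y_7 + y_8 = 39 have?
C(39+8-1, 8-1) = C(46, 7) = 53524680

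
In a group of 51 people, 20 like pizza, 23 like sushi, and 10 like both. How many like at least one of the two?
|A∪B| = |A| + |B| - |A∩B| = 20 + 23 - 10 = 33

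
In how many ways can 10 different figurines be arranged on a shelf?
10! = 3628800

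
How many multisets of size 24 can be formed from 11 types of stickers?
C(24+11-1, 11-1) = C(34, 10) = 131128140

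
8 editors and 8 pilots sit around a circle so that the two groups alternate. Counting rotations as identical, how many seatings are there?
Fix one of the editors: (8-1)! ways for the remaining editors, × 8! ways for the pilots = 5040 × 40320 = 203212800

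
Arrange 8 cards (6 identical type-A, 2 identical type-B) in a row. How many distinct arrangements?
8! / (6! × 2!) = 28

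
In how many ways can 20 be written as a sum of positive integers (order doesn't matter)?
Pentagonal recurrence p(n) = p(n-1) + p(n-2) - p(n-5) - p(n-7) + p(n-12) + p(n-15) - ... gives p(0..19) = 1, 1, 2, 3, 5, 7, 11, 15, 22, 30, 42, 56, 77, 101, 135, 176, 231, 297, 385, 490. p(20) = p(19) + p(18) - p(15) - p(13) + p(8) + p(5) = 490 + 385 - 176 - 101 + 22 + 7 = 627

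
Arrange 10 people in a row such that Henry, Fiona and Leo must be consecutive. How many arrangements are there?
Treat the 3 as one block: (10-3+1)! × 3! = 40320 × 6 = 241920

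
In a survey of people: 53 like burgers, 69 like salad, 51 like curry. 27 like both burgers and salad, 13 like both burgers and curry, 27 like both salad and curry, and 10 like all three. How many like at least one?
|A∪B∪C| = 53+69+51-27-13-27+10 = 116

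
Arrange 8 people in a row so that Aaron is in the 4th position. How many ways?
Fix one position: (8-1)! = 5040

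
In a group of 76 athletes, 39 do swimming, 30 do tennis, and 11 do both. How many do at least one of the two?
|A∪B| = |A| + |B| - |A∩B| = 39 + 30 - 11 = 58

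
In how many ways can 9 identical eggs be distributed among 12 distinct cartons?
C(9+12-1, 12-1) = C(20, 11) = 167960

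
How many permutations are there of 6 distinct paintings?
6! = 720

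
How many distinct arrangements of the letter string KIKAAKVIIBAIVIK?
15! / (5! × 1! × 2! × 3! × 4!) = 37837800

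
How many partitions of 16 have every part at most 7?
Let r_j(i) = number of partitions of i into parts ≤ j, for i = 0..16. r_1(i) = 1 for all i; r_j(i) = r_{j-1}(i) + r_j(i-j). Rows j = 2..7: ≤2: 1 1 2 2 3 3 4 4 5 5 6 6 7 7 8 8 9; ≤3: 1 1 2 3 4 5 7 8 10 12 14 16 19 21 24 27 30; ≤4: 1 1 2 3 5 6 9 11 15 18 23 27 34 39 47 54 64; ≤5: 1 1 2 3 5 7 10 13 18 23 30 37 47 57 70 84 101; ≤6: 1 1 2 3 5 7 11 14 20 26 35 44 58 71 90 110 136; ≤7: 1 1 2 3 5 7 11 15 21 28 38 49 65 82 105 131 164. r_7(16) = 164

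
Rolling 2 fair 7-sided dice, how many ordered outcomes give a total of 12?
Coefficient of x^12 in (x + x² + ... + x^7)^2. By inclusion-exclusion on dice exceeding 7: Σ_j (-1)^j C(2,j)·C(12-1-7j, 1) = C(2,0)·C(11,1) - C(2,1)·C(4,1) = 1·11 - 2·4 = 3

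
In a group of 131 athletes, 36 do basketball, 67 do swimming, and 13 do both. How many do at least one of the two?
|A∪B| = |A| + |B| - |A∩B| = 36 + 67 - 13 = 90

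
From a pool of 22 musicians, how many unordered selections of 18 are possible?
C(22,18) = 22!/(18!×4!) = 7315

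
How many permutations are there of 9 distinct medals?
9! = 362880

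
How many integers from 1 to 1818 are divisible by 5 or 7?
⌊1818/5⌋ + ⌊1818/7⌋ - ⌊1818/35⌋ = 363 + 259 - 51 = 571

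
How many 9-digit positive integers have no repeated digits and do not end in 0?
Last digit: 9 nonzero choices. First digit: 8 (nonzero, ≠last). Middle 7: P(8,7) = 40320. Total = 2903040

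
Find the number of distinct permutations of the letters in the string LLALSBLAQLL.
11! / (2! × 1! × 6! × 1! × 1!) = 27720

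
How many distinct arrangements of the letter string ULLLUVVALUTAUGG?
15! / (2! × 2! × 4! × 1! × 4! × 2!) = 283783500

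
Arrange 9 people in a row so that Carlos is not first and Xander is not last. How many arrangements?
By inclusion-exclusion: 9! - 2×(9-1)! + (9-2)! = 362880 - 80640 + 5040 = 287280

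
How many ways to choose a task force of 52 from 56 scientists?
C(56,52) = 56!/(52!×4!) = 367290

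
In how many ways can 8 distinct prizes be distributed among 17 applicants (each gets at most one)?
P(17,8) = 17!/(17-8)! = 980179200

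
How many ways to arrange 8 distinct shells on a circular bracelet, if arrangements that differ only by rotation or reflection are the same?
(8-1)!/2 = 5040/2 = 2520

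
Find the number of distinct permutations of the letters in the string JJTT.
4! / (2! × 2!) = 6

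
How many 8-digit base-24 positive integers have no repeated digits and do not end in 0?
Last digit: 23 nonzero choices. First digit: 22 (nonzero, ≠last). Middle 6: P(22,6) = 53721360. Total = 27183008160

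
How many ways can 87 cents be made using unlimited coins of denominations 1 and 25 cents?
Coefficient of x^87 in 1/(1-x^1) · 1/(1-x^25). Use j coins of 25 for j = 0..⌊87/25⌋ = 3, the rest in 1s: 3 + 1 = 4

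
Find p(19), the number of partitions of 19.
Pentagonal recurrence p(n) = p(n-1) + p(n-2) - p(n-5) - p(n-7) + p(n-12) + p(n-15) - ... gives p(0..18) = 1, 1, 2, 3, 5, 7, 11, 15, 22, 30, 42, 56, 77, 101, 135, 176, 231, 297, 385. p(19) = p(18) + p(17) - p(14) - p(12) + p(7) + p(4) = 385 + 297 - 135 - 77 + 15 + 5 = 490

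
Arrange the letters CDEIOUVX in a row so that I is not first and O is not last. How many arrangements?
By inclusion-exclusion: 8! - 2×(8-1)! + (8-2)! = 40320 - 10080 + 720 = 30960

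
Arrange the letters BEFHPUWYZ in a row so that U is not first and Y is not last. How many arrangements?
By inclusion-exclusion: 9! - 2×(9-1)! + (9-2)! = 362880 - 80640 + 5040 = 287280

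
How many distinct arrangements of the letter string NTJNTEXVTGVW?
12! / (1! × 2! × 1! × 3! × 2! × 1! × 1! × 1!) = 19958400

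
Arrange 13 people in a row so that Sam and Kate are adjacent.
Treat as block: (13-1)! × 2! = 479001600 × 2 = 958003200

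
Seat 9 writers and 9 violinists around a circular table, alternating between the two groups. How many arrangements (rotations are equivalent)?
Fix one of the writers: (9-1)! ways for the remaining writers, × 9! ways for the violinists = 40320 × 362880 = 14631321600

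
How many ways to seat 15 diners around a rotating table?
Circular: fix one position, arrange the rest. (15-1)! = 87178291200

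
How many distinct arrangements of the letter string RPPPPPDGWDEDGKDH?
16! / (1! × 1! × 5! × 1! × 1! × 2! × 4! × 1!) = 3632428800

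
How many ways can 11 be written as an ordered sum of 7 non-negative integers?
C(11+7-1, 7-1) = C(17, 6) = 12376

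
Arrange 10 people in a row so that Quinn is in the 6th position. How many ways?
Fix one position: (10-1)! = 362880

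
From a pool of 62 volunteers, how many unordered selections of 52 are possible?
C(62,52) = 62!/(52!×10!) = 107518933731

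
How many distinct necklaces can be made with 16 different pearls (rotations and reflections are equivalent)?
(16-1)!/2 = 1307674368000/2 = 653837184000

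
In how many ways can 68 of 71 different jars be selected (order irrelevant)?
C(71,68) = 71!/(68!×3!) = 57155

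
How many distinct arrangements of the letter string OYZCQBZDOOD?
11! / (3! × 1! × 2! × 1! × 1! × 1! × 2!) = 1663200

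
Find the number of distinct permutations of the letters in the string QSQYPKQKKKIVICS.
15! / (3! × 1! × 1! × 4! × 2! × 1! × 1! × 2!) = 2270268000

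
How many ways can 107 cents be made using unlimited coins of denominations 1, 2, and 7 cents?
Coefficient of x^107 in 1/(1-x^1) · 1/(1-x^2) · 1/(1-x^7). Case on j = number of 7-cent coins (j = 0..15); remainder r = 107 - 7j is made from {1,2} in ⌊r/2⌋+1 ways. r = 107, 100, 93, 86, 79, 72, 65, 58, 51, 44, 37, 30, 23, 16, 9, 2 → 54 + 51 + 47 + 44 + 40 + 37 + 33 + 30 + 26 + 23 + 19 + 16 + 12 + 9 + 5 + 2 = 448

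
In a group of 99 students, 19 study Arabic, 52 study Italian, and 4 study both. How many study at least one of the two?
|A∪B| = |A| + |B| - |A∩B| = 19 + 52 - 4 = 67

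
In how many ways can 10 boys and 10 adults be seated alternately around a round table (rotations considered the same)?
Fix one of the boys: (10-1)! ways for the remaining boys, × 10! ways for the adults = 362880 × 3628800 = 1316818944000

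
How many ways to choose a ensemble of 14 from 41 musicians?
C(41,14) = 41!/(14!×27!) = 35240152720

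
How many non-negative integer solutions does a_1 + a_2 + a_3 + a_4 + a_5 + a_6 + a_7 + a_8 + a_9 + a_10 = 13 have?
C(13+10-1, 10-1) = C(22, 9) = 497420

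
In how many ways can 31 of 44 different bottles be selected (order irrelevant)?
C(44,31) = 44!/(31!×13!) = 51915526432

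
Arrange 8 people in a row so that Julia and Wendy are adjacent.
Treat as block: (8-1)! × 2! = 5040 × 2 = 10080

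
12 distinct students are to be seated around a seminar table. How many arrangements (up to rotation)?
Circular: fix one position, arrange the rest. (12-1)! = 39916800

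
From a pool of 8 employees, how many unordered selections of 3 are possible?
C(8,3) = 8!/(3!×5!) = 56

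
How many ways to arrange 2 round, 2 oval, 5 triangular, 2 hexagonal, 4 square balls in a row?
15! / (2! × 2! × 5! × 2! × 4!) = 56756700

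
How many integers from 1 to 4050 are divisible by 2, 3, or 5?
⌊4050/2⌋+⌊4050/3⌋+⌊4050/5⌋ - ⌊4050/6⌋-⌊4050/10⌋-⌊4050/15⌋ + ⌊4050/30⌋ = 2025+1350+810 - 675-405-270 + 135 = 2970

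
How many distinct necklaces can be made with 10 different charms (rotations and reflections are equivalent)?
(10-1)!/2 = 362880/2 = 181440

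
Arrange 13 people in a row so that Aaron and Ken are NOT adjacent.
Total - adjacent = 13! - (13-1)!×2 = 6227020800 - 958003200 = 5269017600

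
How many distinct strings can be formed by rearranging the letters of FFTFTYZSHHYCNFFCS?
17! / (2! × 2! × 2! × 5! × 2! × 1! × 2! × 1!) = 92626934400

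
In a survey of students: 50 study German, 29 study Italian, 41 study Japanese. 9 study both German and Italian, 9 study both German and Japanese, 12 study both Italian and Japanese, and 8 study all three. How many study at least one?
|A∪B∪C| = 50+29+41-9-9-12+8 = 98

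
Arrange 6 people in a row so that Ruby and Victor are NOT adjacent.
Total - adjacent = 6! - (6-1)!×2 = 720 - 240 = 480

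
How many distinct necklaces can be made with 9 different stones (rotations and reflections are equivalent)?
(9-1)!/2 = 40320/2 = 20160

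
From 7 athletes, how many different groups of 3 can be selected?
C(7,3) = 7!/(3!×4!) = 35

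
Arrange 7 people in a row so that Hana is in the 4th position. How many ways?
Fix one position: (7-1)! = 720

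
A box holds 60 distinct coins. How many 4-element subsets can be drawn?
C(60,4) = 60!/(4!×56!) = 487635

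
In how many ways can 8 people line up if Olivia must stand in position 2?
Fix one position: (8-1)! = 5040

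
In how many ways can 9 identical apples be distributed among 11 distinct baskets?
C(9+11-1, 11-1) = C(19, 10) = 92378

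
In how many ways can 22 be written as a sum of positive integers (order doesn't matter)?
Pentagonal recurrence p(n) = p(n-1) + p(n-2) - p(n-5) - p(n-7) + p(n-12) + p(n-15) - ... gives p(0..21) = 1, 1, 2, 3, 5, 7, 11, 15, 22, 30, 42, 56, 77, 101, 135, 176, 231, 297, 385, 490, 627, 792. p(22) = p(21) + p(20) - p(17) - p(15) + p(10) + p(7) - p(0) = 792 + 627 - 297 - 176 + 42 + 15 - 1 = 1002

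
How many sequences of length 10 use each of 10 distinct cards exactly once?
10! = 3628800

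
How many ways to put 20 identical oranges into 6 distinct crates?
C(20+6-1, 6-1) = C(25, 5) = 53130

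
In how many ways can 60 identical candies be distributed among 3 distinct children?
C(60+3-1, 3-1) = C(62, 2) = 1891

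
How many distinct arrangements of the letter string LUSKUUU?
7! / (4! × 1! × 1! × 1!) = 210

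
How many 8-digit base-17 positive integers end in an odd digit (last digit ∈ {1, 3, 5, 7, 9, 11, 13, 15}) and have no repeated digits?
Last∈{1,3,5,7,9,11,13,15}. Last=0: 0. Last nonzero: 8×15×P(15,6) = 432432000. Total = 432432000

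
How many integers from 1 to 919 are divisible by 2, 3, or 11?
⌊919/2⌋+⌊919/3⌋+⌊919/11⌋ - ⌊919/6⌋-⌊919/22⌋-⌊919/33⌋ + ⌊919/66⌋ = 459+306+83 - 153-41-27 + 13 = 640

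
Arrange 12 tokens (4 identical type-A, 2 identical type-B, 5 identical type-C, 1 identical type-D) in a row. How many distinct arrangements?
12! / (4! × 2! × 5! × 1!) = 83160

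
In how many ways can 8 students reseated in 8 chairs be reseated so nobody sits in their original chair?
!8 = Σ_{j=0}^{8} (-1)^j·8!/j! = 40320 - 40320 + 20160 - 6720 + 1680 - 336 + 56 - 8 + 1 = 14833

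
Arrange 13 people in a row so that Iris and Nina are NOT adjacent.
Total - adjacent = 13! - (13-1)!×2 = 6227020800 - 958003200 = 5269017600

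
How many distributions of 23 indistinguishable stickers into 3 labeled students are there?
C(23+3-1, 3-1) = C(25, 2) = 300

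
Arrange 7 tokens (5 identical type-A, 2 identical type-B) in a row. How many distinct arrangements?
7! / (5! × 2!) = 21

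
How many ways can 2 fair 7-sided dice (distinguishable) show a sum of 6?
Coefficient of x^6 in (x + x² + ... + x^7)^2. By inclusion-exclusion on dice exceeding 7: Σ_j (-1)^j C(2,j)·C(6-1-7j, 1) = C(2,0)·C(5,1) = 1·5 = 5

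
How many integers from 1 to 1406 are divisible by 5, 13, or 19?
⌊1406/5⌋+⌊1406/13⌋+⌊1406/19⌋ - ⌊1406/65⌋-⌊1406/95⌋-⌊1406/247⌋ + ⌊1406/1235⌋ = 281+108+74 - 21-14-5 + 1 = 424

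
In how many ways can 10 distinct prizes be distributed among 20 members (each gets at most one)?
P(20,10) = 20!/(20-10)! = 670442572800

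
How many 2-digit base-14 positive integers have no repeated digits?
First digit: 13 choices (nonzero). Then descending: 13 × 13 = 169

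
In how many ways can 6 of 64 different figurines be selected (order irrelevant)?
C(64,6) = 64!/(6!×58!) = 74974368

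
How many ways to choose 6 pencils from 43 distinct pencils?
C(43,6) = 43!/(6!×37!) = 6096454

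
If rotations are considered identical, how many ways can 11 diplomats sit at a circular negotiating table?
Circular: fix one position, arrange the rest. (11-1)! = 3628800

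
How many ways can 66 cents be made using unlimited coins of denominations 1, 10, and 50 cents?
Coefficient of x^66 in 1/(1-x^1) · 1/(1-x^10) · 1/(1-x^50). Case on j = number of 50-cent coins (j = 0..1); remainder r = 66 - 50j is made from {1,10} in ⌊r/10⌋+1 ways. r = 66, 16 → 7 + 2 = 9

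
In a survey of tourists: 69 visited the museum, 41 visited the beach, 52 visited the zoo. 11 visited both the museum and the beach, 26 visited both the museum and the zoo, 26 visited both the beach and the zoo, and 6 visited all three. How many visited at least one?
|A∪B∪C| = 69+41+52-11-26-26+6 = 105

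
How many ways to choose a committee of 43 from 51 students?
C(51,43) = 51!/(43!×8!) = 636763050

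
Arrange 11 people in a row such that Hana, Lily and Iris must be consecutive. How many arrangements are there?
Treat the 3 as one block: (11-3+1)! × 3! = 362880 × 6 = 2177280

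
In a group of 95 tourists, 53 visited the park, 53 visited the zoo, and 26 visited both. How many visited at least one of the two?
|A∪B| = |A| + |B| - |A∩B| = 53 + 53 - 26 = 80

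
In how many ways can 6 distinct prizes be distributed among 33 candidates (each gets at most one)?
P(33,6) = 33!/(33-6)! = 797448960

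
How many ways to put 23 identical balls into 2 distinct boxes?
C(23+2-1, 2-1) = C(24, 1) = 24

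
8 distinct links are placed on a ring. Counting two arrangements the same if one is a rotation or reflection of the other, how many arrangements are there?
(8-1)!/2 = 5040/2 = 2520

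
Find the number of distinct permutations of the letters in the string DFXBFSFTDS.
10! / (3! × 1! × 1! × 1! × 2! × 2!) = 151200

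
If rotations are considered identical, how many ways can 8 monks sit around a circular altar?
Circular: fix one position, arrange the rest. (8-1)! = 5040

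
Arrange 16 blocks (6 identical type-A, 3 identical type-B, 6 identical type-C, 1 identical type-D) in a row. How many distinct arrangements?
16! / (6! × 3! × 6! × 1!) = 6726720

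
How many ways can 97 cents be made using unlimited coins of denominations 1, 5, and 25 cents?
Coefficient of x^97 in 1/(1-x^1) · 1/(1-x^5) · 1/(1-x^25). Case on j = number of 25-cent coins (j = 0..3); remainder r = 97 - 25j is made from {1,5} in ⌊r/5⌋+1 ways. r = 97, 72, 47, 22 → 20 + 15 + 10 + 5 = 50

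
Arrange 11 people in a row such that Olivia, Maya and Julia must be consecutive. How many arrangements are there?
Treat the 3 as one block: (11-3+1)! × 3! = 362880 × 6 = 2177280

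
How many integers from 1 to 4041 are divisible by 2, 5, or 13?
⌊4041/2⌋+⌊4041/5⌋+⌊4041/13⌋ - ⌊4041/10⌋-⌊4041/26⌋-⌊4041/65⌋ + ⌊4041/130⌋ = 2020+808+310 - 404-155-62 + 31 = 2548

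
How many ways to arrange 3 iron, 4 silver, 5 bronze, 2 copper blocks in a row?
14! / (3! × 4! × 5! × 2!) = 2522520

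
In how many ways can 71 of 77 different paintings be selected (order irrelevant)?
C(77,71) = 77!/(71!×6!) = 237093780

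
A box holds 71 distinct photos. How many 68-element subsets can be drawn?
C(71,68) = 71!/(68!×3!) = 57155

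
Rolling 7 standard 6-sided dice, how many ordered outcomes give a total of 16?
Coefficient of x^16 in (x + x² + ... + x^6)^7. By inclusion-exclusion on dice exceeding 6: Σ_j (-1)^j C(7,j)·C(16-1-6j, 6) = C(7,0)·C(15,6) - C(7,1)·C(9,6) = 1·5005 - 7·84 = 4417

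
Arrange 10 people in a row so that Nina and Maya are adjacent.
Treat as block: (10-1)! × 2! = 362880 × 2 = 725760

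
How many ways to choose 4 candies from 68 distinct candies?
C(68,4) = 68!/(4!×64!) = 814385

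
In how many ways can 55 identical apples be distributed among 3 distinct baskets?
C(55+3-1, 3-1) = C(57, 2) = 1596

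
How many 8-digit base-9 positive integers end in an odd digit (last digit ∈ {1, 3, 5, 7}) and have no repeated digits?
Last∈{1,3,5,7}. Last=0: 0. Last nonzero: 4×7×P(7,6) = 141120. Total = 141120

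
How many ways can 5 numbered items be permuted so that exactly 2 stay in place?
Choose the 2 fixed points C(5,2) = 10, derange the rest: !3 = Σ_{j=0}^{3} (-1)^j·3!/j! = 6 - 6 + 3 - 1 = 2. Product = 10 × 2 = 20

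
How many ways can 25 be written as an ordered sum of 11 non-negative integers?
C(25+11-1, 11-1) = C(35, 10) = 183579396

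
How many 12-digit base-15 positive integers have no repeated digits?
First digit: 14 choices (nonzero). Then descending: 14 × 14 × 13 × 12 × 11 × 10 × 9 × 8 × 7 × 6 × 5 × 4 = 203416012800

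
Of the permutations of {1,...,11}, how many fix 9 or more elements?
Exactly j fixed points: C(11,j)·!(11-j); sum over j ≥ 9 (derangement numbers via !m = (m-1)·(!(m-1) + !(m-2)): !0..!2 = 1, 0, 1). Σ_{j=9}^{11} C(11,j)·!(11-j) = C(11,9)·!2 + C(11,10)·!1 + C(11,11)·!0 = 55·1 + 11·0 + 1·1 = 56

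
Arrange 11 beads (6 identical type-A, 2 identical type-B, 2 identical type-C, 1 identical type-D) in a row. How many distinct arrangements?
11! / (6! × 2! × 2! × 1!) = 13860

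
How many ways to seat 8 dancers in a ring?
Circular: fix one position, arrange the rest. (8-1)! = 5040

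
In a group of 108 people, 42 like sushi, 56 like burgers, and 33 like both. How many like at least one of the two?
|A∪B| = |A| + |B| - |A∩B| = 42 + 56 - 33 = 65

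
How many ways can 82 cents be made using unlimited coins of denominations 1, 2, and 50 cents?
Coefficient of x^82 in 1/(1-x^1) · 1/(1-x^2) · 1/(1-x^50). Case on j = number of 50-cent coins (j = 0..1); remainder r = 82 - 50j is made from {1,2} in ⌊r/2⌋+1 ways. r = 82, 32 → 42 + 17 = 59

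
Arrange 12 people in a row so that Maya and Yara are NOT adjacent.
Total - adjacent = 12! - (12-1)!×2 = 479001600 - 79833600 = 399168000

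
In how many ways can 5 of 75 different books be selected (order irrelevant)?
C(75,5) = 75!/(5!×70!) = 17259390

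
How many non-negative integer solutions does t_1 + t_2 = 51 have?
C(51+2-1, 2-1) = C(52, 1) = 52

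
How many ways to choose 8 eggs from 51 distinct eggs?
C(51,8) = 51!/(8!×43!) = 636763050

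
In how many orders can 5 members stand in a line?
5! = 120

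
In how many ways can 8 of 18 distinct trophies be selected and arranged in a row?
P(18,8) = 18!/(18-8)! = 1764322560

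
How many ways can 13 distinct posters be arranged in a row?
13! = 6227020800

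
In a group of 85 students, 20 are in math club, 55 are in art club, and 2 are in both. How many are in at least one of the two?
|A∪B| = |A| + |B| - |A∩B| = 20 + 55 - 2 = 73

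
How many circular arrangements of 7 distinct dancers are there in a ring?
Circular: fix one position, arrange the rest. (7-1)! = 720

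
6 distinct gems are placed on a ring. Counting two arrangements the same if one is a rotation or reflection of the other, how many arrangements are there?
(6-1)!/2 = 120/2 = 60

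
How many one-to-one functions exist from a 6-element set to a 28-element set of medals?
P(28,6) = 28!/(28-6)! = 271252800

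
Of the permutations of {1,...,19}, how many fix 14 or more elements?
Exactly j fixed points: C(19,j)·!(19-j); sum over j ≥ 14 (derangement numbers via !m = (m-1)·(!(m-1) + !(m-2)): !0..!5 = 1, 0, 1, 2, 9, 44). Σ_{j=14}^{19} C(19,j)·!(19-j) = C(19,14)·!5 + C(19,15)·!4 + C(19,16)·!3 + C(19,17)·!2 + C(19,18)·!1 + C(19,19)·!0 = 11628·44 + 3876·9 + 969·2 + 171·1 + 19·0 + 1·1 = 548626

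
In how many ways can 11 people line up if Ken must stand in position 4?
Fix one position: (11-1)! = 3628800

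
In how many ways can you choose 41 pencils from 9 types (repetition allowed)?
C(41+9-1, 9-1) = C(49, 8) = 450978066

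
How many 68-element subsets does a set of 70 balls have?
C(70,68) = 70!/(68!×2!) = 2415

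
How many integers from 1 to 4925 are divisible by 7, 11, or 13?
⌊4925/7⌋+⌊4925/11⌋+⌊4925/13⌋ - ⌊4925/77⌋-⌊4925/91⌋-⌊4925/143⌋ + ⌊4925/1001⌋ = 703+447+378 - 63-54-34 + 4 = 1381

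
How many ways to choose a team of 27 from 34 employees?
C(34,27) = 34!/(27!×7!) = 5379616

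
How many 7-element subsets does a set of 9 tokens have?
C(9,7) = 9!/(7!×2!) = 36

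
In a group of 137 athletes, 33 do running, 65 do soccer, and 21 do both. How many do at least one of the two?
|A∪B| = |A| + |B| - |A∩B| = 33 + 65 - 21 = 77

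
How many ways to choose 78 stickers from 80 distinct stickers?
C(80,78) = 80!/(78!×2!) = 3160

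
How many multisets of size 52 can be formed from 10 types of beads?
C(52+10-1, 10-1) = C(61, 9) = 17341763505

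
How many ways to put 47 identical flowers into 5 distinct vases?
C(47+5-1, 5-1) = C(51, 4) = 249900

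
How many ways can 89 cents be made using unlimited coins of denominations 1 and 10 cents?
Coefficient of x^89 in 1/(1-x^1) · 1/(1-x^10). Use j coins of 10 for j = 0..⌊89/10⌋ = 8, the rest in 1s: 8 + 1 = 9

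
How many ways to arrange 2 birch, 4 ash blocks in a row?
6! / (2! × 4!) = 15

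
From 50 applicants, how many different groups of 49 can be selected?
C(50,49) = 50!/(49!×1!) = 50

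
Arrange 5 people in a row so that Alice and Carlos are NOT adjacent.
Total - adjacent = 5! - (5-1)!×2 = 120 - 48 = 72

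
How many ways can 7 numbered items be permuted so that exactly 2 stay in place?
Choose the 2 fixed points C(7,2) = 21, derange the rest: !5 = Σ_{j=0}^{5} (-1)^j·5!/j! = 120 - 120 + 60 - 20 + 5 - 1 = 44. Product = 21 × 44 = 924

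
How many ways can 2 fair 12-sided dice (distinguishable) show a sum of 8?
Coefficient of x^8 in (x + x² + ... + x^12)^2. By inclusion-exclusion on dice exceeding 12: Σ_j (-1)^j C(2,j)·C(8-1-12j, 1) = C(2,0)·C(7,1) = 1·7 = 7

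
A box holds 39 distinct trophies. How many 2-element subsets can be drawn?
C(39,2) = 39!/(2!×37!) = 741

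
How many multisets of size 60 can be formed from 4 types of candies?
C(60+4-1, 4-1) = C(63, 3) = 39711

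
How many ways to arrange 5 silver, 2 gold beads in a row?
7! / (5! × 2!) = 21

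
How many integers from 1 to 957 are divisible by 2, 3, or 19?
⌊957/2⌋+⌊957/3⌋+⌊957/19⌋ - ⌊957/6⌋-⌊957/38⌋-⌊957/57⌋ + ⌊957/114⌋ = 478+319+50 - 159-25-16 + 8 = 655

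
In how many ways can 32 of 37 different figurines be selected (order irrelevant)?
C(37,32) = 37!/(32!×5!) = 435897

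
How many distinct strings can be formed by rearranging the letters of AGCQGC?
6! / (2! × 1! × 1! × 2!) = 180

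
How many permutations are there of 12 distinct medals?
12! = 479001600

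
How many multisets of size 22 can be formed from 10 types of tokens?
C(22+10-1, 10-1) = C(31, 9) = 20160075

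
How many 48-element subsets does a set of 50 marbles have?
C(50,48) = 50!/(48!×2!) = 1225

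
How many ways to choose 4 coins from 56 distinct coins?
C(56,4) = 56!/(4!×52!) = 367290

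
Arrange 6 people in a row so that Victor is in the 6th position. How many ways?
Fix one position: (6-1)! = 120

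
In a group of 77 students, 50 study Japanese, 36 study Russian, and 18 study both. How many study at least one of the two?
|A∪B| = |A| + |B| - |A∩B| = 50 + 36 - 18 = 68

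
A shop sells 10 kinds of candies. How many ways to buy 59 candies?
C(59+10-1, 10-1) = C(68, 9) = 49280065120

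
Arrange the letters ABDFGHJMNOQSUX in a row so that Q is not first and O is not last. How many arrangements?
By inclusion-exclusion: 14! - 2×(14-1)! + (14-2)! = 87178291200 - 12454041600 + 479001600 = 75203251200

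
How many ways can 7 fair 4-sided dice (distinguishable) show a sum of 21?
Coefficient of x^21 in (x + x² + ... + x^4)^7. By inclusion-exclusion on dice exceeding 4: Σ_j (-1)^j C(7,j)·C(21-1-4j, 6) = C(7,0)·C(20,6) - C(7,1)·C(16,6) + C(7,2)·C(12,6) - C(7,3)·C(8,6) = 1·38760 - 7·8008 + 21·924 - 35·28 = 1128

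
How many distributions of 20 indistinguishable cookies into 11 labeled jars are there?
C(20+11-1, 11-1) = C(30, 10) = 30045015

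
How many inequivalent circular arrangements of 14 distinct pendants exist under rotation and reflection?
(14-1)!/2 = 6227020800/2 = 3113510400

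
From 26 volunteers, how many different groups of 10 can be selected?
C(26,10) = 26!/(10!×16!) = 5311735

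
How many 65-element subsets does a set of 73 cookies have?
C(73,65) = 73!/(65!×8!) = 13442126049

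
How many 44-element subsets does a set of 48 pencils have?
C(48,44) = 48!/(44!×4!) = 194580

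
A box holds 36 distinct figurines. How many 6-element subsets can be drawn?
C(36,6) = 36!/(6!×30!) = 1947792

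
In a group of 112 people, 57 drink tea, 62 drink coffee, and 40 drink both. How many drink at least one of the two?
|A∪B| = |A| + |B| - |A∩B| = 57 + 62 - 40 = 79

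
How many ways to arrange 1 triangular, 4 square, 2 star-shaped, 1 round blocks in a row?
8! / (1! × 4! × 2! × 1!) = 840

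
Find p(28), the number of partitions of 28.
Pentagonal recurrence p(n) = p(n-1) + p(n-2) - p(n-5) - p(n-7) + p(n-12) + p(n-15) - ... gives p(0..27) = 1, 1, 2, 3, 5, 7, 11, 15, 22, 30, 42, 56, 77, 101, 135, 176, 231, 297, 385, 490, 627, 792, 1002, 1255, 1575, 1958, 2436, 3010. p(28) = p(27) + p(26) - p(23) - p(21) + p(16) + p(13) - p(6) - p(2) = 3010 + 2436 - 1255 - 792 + 231 + 101 - 11 - 2 = 3718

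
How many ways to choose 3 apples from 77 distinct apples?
C(77,3) = 77!/(3!×74!) = 73150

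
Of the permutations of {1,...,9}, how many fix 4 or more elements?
Exactly j fixed points: C(9,j)·!(9-j); sum over j ≥ 4 (derangement numbers via !m = (m-1)·(!(m-1) + !(m-2)): !0..!5 = 1, 0, 1, 2, 9, 44). Σ_{j=4}^{9} C(9,j)·!(9-j) = C(9,4)·!5 + C(9,5)·!4 + C(9,6)·!3 + C(9,7)·!2 + C(9,8)·!1 + C(9,9)·!0 = 126·44 + 126·9 + 84·2 + 36·1 + 9·0 + 1·1 = 6883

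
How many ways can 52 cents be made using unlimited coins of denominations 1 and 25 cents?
Coefficient of x^52 in 1/(1-x^1) · 1/(1-x^25). Use j coins of 25 for j = 0..⌊52/25⌋ = 2, the rest in 1s: 2 + 1 = 3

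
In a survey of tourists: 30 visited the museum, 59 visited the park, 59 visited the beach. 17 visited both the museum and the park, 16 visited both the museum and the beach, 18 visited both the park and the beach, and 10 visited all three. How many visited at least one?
|A∪B∪C| = 30+59+59-17-16-18+10 = 107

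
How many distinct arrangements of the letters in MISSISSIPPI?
11! / (1! × 4! × 4! × 2!) = 34650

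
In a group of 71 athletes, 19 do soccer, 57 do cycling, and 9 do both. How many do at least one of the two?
|A∪B| = |A| + |B| - |A∩B| = 19 + 57 - 9 = 67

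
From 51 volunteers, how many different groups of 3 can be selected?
C(51,3) = 51!/(3!×48!) = 20825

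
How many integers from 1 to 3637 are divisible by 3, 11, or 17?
⌊3637/3⌋+⌊3637/11⌋+⌊3637/17⌋ - ⌊3637/33⌋-⌊3637/51⌋-⌊3637/187⌋ + ⌊3637/561⌋ = 1212+330+213 - 110-71-19 + 6 = 1561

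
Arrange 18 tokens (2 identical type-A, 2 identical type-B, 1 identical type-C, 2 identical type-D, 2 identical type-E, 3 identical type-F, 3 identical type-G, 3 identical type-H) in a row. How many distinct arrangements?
18! / (2! × 2! × 1! × 2! × 2! × 3! × 3! × 3!) = 1852538688000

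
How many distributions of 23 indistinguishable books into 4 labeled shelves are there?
C(23+4-1, 4-1) = C(26, 3) = 2600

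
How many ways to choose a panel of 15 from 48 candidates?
C(48,15) = 48!/(15!×33!) = 1093260079344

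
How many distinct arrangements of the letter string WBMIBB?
6! / (3! × 1! × 1! × 1!) = 120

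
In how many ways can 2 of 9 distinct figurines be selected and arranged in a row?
P(9,2) = 9!/(9-2)! = 72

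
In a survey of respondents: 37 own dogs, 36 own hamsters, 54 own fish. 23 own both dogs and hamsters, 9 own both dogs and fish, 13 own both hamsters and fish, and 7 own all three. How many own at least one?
|A∪B∪C| = 37+36+54-23-9-13+7 = 89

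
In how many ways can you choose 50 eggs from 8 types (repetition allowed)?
C(50+8-1, 8-1) = C(57, 7) = 264385836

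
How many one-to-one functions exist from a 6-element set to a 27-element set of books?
P(27,6) = 27!/(27-6)! = 213127200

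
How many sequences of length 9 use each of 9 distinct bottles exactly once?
9! = 362880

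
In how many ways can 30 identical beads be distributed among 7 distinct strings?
C(30+7-1, 7-1) = C(36, 6) = 1947792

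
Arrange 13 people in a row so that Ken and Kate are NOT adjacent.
Total - adjacent = 13! - (13-1)!×2 = 6227020800 - 958003200 = 5269017600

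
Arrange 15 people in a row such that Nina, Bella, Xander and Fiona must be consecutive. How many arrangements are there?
Treat the 4 as one block: (15-4+1)! × 4! = 479001600 × 24 = 11496038400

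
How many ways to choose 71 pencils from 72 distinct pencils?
C(72,71) = 72!/(71!×1!) = 72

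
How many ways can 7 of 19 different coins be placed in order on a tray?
P(19,7) = 19!/(19-7)! = 253955520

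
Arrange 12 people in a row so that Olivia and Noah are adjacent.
Treat as block: (12-1)! × 2! = 39916800 × 2 = 79833600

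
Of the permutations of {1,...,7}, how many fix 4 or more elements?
Exactly j fixed points: C(7,j)·!(7-j); sum over j ≥ 4 (derangement numbers via !m = (m-1)·(!(m-1) + !(m-2)): !0..!3 = 1, 0, 1, 2). Σ_{j=4}^{7} C(7,j)·!(7-j) = C(7,4)·!3 + C(7,5)·!2 + C(7,6)·!1 + C(7,7)·!0 = 35·2 + 21·1 + 7·0 + 1·1 = 92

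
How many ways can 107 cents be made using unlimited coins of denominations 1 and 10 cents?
Coefficient of x^107 in 1/(1-x^1) · 1/(1-x^10). Use j coins of 10 for j = 0..⌊107/10⌋ = 10, the rest in 1s: 10 + 1 = 11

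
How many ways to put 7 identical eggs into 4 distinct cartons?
C(7+4-1, 4-1) = C(10, 3) = 120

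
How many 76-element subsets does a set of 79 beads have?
C(79,76) = 79!/(76!×3!) = 79079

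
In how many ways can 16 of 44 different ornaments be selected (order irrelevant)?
C(44,16) = 44!/(16!×28!) = 416714805914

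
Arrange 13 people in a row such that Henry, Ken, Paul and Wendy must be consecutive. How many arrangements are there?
Treat the 4 as one block: (13-4+1)! × 4! = 3628800 × 24 = 87091200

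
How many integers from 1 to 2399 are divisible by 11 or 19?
⌊2399/11⌋ + ⌊2399/19⌋ - ⌊2399/209⌋ = 218 + 126 - 11 = 333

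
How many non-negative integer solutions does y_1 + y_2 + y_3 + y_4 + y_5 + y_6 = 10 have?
C(10+6-1, 6-1) = C(15, 5) = 3003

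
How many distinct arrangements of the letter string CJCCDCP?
7! / (1! × 1! × 1! × 4!) = 210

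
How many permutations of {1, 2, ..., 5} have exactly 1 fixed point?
Choose the 1 fixed point C(5,1) = 5, derange the rest: !4 = Σ_{j=0}^{4} (-1)^j·4!/j! = 24 - 24 + 12 - 4 + 1 = 9. Product = 5 × 9 = 45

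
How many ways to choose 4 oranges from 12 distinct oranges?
C(12,4) = 12!/(4!×8!) = 495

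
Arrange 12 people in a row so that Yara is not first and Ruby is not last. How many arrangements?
By inclusion-exclusion: 12! - 2×(12-1)! + (12-2)! = 479001600 - 79833600 + 3628800 = 402796800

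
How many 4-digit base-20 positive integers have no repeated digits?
First digit: 19 choices (nonzero). Then descending: 19 × 19 × 18 × 17 = 110466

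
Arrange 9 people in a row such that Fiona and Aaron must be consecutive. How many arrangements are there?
Treat the 2 as one block: (9-2+1)! × 2! = 40320 × 2 = 80640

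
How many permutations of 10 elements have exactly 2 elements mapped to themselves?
Choose the 2 fixed points C(10,2) = 45, derange the rest: !8 = Σ_{j=0}^{8} (-1)^j·8!/j! = 40320 - 40320 + 20160 - 6720 + 1680 - 336 + 56 - 8 + 1 = 14833. Product = 45 × 14833 = 667485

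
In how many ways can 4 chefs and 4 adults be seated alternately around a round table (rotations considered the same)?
Fix one of the chefs: (4-1)! ways for the remaining chefs, × 4! ways for the adults = 6 × 24 = 144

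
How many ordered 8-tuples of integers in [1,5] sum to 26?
Coefficient of x^26 in (x + x² + ... + x^5)^8. By inclusion-exclusion on dice exceeding 5: Σ_j (-1)^j C(8,j)·C(26-1-5j, 7) = C(8,0)·C(25,7) - C(8,1)·C(20,7) + C(8,2)·C(15,7) - C(8,3)·C(10,7) = 1·480700 - 8·77520 + 28·6435 - 56·120 = 34000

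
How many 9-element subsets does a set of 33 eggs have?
C(33,9) = 33!/(9!×24!) = 38567100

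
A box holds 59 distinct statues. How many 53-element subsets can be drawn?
C(59,53) = 59!/(53!×6!) = 45057474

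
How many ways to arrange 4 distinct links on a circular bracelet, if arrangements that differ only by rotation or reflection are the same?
(4-1)!/2 = 6/2 = 3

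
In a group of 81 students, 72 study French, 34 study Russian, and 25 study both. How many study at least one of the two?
|A∪B| = |A| + |B| - |A∩B| = 72 + 34 - 25 = 81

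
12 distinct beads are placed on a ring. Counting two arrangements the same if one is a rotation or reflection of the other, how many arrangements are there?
(12-1)!/2 = 39916800/2 = 19958400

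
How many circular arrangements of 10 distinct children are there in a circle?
Circular: fix one position, arrange the rest. (10-1)! = 362880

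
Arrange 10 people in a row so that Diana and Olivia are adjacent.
Treat as block: (10-1)! × 2! = 362880 × 2 = 725760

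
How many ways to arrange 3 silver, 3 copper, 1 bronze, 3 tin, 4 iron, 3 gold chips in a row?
17! / (3! × 3! × 1! × 3! × 4! × 3!) = 11435424000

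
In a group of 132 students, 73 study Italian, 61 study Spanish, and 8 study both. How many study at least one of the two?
|A∪B| = |A| + |B| - |A∩B| = 73 + 61 - 8 = 126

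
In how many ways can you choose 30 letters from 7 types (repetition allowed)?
C(30+7-1, 7-1) = C(36, 6) = 1947792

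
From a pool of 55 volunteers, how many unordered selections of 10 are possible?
C(55,10) = 55!/(10!×45!) = 29248649430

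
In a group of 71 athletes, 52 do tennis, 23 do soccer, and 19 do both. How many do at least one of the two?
|A∪B| = |A| + |B| - |A∩B| = 52 + 23 - 19 = 56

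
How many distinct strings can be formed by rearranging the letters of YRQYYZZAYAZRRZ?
14! / (4! × 3! × 4! × 1! × 2!) = 12612600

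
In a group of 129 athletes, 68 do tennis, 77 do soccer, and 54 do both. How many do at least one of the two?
|A∪B| = |A| + |B| - |A∩B| = 68 + 77 - 54 = 91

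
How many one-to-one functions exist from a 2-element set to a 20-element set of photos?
P(20,2) = 20!/(20-2)! = 380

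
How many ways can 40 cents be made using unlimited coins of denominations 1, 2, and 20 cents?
Coefficient of x^40 in 1/(1-x^1) · 1/(1-x^2) · 1/(1-x^20). Case on j = number of 20-cent coins (j = 0..2); remainder r = 40 - 20j is made from {1,2} in ⌊r/2⌋+1 ways. r = 40, 20, 0 → 21 + 11 + 1 = 33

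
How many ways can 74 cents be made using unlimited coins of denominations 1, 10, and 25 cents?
Coefficient of x^74 in 1/(1-x^1) · 1/(1-x^10) · 1/(1-x^25). Case on j = number of 25-cent coins (j = 0..2); remainder r = 74 - 25j is made from {1,10} in ⌊r/10⌋+1 ways. r = 74, 49, 24 → 8 + 5 + 3 = 16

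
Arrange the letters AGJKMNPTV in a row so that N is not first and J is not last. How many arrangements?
By inclusion-exclusion: 9! - 2×(9-1)! + (9-2)! = 362880 - 80640 + 5040 = 287280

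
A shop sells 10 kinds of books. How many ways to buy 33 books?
C(33+10-1, 10-1) = C(42, 9) = 445891810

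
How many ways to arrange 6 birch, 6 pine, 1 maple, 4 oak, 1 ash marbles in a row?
18! / (6! × 6! × 1! × 4! × 1!) = 514594080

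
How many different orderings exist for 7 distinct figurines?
7! = 5040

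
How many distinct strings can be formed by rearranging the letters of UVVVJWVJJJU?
11! / (4! × 2! × 4! × 1!) = 34650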